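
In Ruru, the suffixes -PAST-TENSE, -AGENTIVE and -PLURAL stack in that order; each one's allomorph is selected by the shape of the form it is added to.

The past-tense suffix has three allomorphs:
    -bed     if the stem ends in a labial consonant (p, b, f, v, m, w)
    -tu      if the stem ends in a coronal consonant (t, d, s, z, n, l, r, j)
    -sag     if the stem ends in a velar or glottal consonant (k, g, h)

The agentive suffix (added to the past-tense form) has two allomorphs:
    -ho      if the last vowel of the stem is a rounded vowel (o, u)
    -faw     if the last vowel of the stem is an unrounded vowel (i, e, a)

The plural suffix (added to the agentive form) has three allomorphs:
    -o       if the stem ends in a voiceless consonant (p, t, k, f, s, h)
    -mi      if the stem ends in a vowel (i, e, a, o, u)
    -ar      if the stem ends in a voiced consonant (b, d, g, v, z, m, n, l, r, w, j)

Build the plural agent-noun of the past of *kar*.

kartuhomi

The final consonant of *kar* is /r/, which is coronal, so the past-tense suffix is -tu, giving *kartu*.
The past-tense form *kartu* — last vowel /u/ (a rounded vowel) → -ho → *kartuho*.
The final sound of the agentive form *kartuho* is /o/, which is a vowel, so the plural suffix is -mi, giving *kartuhomi*.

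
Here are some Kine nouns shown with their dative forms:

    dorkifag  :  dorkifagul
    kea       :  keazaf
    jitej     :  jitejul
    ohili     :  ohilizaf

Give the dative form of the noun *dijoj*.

dijojul

The alternation tracks the final sound of the stem — -ul when the stem ends in a consonant (*dorkifag*, *jitej*); -zaf when the stem ends in a vowel (*kea*, *ohili*).
*dijoj* — final sound /j/ (a consonant) → -ul → *dijojul*.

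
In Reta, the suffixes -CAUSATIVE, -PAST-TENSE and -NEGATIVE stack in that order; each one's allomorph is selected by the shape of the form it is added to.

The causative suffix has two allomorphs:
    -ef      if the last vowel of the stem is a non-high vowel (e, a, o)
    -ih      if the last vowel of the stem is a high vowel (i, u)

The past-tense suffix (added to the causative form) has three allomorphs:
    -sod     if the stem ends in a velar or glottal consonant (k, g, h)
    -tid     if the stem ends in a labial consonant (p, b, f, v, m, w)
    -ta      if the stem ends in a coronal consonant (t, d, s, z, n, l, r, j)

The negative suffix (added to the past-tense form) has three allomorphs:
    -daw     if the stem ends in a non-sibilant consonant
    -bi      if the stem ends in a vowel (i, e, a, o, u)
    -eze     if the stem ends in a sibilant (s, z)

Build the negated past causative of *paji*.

*paji* — last vowel /i/ (a high vowel) → -ih → *pajiih*.
The causative form *pajiih*: final consonant = /h/, velar/glottal → -sod → *pajiihsod*.
The past-tense form *pajiihsod* — final sound /d/ (a non-sibilant consonant) → -daw → *pajiihsoddaw*.

pajiihsoddaw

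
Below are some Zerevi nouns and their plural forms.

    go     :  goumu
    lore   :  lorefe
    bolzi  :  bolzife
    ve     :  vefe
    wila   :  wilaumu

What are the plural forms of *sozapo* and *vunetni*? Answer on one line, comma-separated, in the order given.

sozapoumu, vunetnife

The suffix is conditioned by the last vowel: -fe when the last vowel of the stem is a front vowel (*lore*, *bolzi*, *ve*); -umu when the last vowel of the stem is a back vowel (*go*, *wila*).
The last vowel of *sozapo* is /o/, which is a back vowel, so the suffix is -umu, giving *sozapoumu*.
The last vowel of *vunetni* is /i/, which is a front vowel, so the suffix is -fe, giving *vunetnife*.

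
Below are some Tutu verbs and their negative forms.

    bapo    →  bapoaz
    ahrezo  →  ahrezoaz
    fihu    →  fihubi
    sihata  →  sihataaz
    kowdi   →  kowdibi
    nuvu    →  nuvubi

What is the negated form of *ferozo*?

The pattern is height harmony: -bi when the last vowel of the stem is a high vowel (*fihu*, *kowdi*, *nuvu*); -az when the last vowel of the stem is a non-high vowel (*bapo*, *ahrezo*, *sihata*).
The last vowel of *ferozo* is /o/, which is a non-high vowel, so the suffix is -az, giving *ferozoaz*.

ferozoaz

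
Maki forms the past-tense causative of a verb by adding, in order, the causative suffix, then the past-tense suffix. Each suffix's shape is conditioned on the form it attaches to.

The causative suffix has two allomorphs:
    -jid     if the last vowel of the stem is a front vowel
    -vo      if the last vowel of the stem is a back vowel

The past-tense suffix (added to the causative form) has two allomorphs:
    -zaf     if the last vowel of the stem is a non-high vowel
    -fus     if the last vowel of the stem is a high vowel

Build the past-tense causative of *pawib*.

pawibjidfus

Since the last vowel of *pawib* is /i/ (a front vowel), it takes -jid, giving *pawibjid*.
The last vowel of the causative form *pawibjid* is /i/, which is a high vowel, so the past-tense suffix is -fus, giving *pawibjidfus*.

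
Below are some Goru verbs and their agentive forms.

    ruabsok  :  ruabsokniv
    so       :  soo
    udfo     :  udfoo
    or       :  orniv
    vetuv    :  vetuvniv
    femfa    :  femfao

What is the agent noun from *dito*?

The suffix is conditioned by the final sound: -niv when the stem ends in a consonant (*ruabsok*, *or*, *vetuv*); -o when the stem ends in a vowel (*so*, *udfo*, *femfa*).
Since the final sound of *dito* is /o/ (a vowel), it takes -o, giving *ditoo*.

ditoo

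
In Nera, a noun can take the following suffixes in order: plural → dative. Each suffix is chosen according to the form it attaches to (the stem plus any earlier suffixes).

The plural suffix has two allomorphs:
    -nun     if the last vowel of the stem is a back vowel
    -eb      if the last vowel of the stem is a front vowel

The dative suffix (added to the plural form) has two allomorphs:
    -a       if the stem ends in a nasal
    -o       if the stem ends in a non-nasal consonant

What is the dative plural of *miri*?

The last vowel of *miri* is /i/, which is a front vowel, so the plural suffix is -eb, giving *mirieb*.
The plural form *mirieb* — final consonant /b/ (non-nasal) → -o → *miriebo*.

miriebo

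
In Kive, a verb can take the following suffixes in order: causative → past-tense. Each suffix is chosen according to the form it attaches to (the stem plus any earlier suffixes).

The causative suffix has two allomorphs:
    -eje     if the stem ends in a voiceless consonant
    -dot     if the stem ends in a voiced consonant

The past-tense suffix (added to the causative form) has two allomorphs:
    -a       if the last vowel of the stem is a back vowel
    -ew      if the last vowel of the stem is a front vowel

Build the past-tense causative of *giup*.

giupejeew

The final consonant of *giup* is /p/, which is voiceless, so the causative suffix is -eje, giving *giupeje*.
Since the last vowel of the causative form *giupeje* is /e/ (a front vowel), it takes -ew, giving *giupejeew*.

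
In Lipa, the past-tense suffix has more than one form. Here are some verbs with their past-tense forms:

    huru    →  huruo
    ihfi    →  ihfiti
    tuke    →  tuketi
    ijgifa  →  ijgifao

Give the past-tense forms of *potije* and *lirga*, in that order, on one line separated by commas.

potijeti, lirgao

The suffix is conditioned by the last vowel: -ti when the last vowel of the stem is a front vowel (*ihfi*, *tuke*); -o when the last vowel of the stem is a back vowel (*huru*, *ijgifa*).
The last vowel of *potije* is /e/, which is a front vowel, so the suffix is -ti, giving *potijeti*.
The last vowel of *lirga* is /a/, which is a back vowel, so the suffix is -o, giving *lirgao*.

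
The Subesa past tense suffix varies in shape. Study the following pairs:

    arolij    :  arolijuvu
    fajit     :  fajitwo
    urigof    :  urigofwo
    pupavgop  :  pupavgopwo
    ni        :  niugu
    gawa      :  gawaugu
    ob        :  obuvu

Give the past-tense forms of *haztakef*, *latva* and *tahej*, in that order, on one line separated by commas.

Looking at the final sound of each stem: -wo when the stem ends in a voiceless consonant (*fajit*, *urigof*, *pupavgop*); -uvu when the stem ends in a voiced consonant (*arolij*, *ob*); -ugu when the stem ends in a vowel (*ni*, *gawa*).
Since the final sound of *haztakef* is /f/ (a voiceless consonant), it takes -wo, giving *haztakefwo*.
*latva* — final sound /a/ (a vowel) → -ugu → *latvaugu*.
*tahej*: final sound = /j/, a voiced consonant → -uvu → *tahejuvu*.

haztakefwo, latvaugu, tahejuvu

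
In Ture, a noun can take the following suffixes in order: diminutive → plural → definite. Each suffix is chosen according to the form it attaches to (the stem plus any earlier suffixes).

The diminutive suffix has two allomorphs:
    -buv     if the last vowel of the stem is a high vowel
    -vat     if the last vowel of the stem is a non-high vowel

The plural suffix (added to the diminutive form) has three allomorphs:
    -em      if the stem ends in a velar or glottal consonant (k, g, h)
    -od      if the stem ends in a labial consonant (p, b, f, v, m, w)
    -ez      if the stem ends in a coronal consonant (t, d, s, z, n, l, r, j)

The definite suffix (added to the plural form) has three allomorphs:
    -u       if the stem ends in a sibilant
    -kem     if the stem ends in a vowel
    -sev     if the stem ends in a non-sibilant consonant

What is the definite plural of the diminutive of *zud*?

The last vowel of *zud* is /u/, which is a high vowel, so the diminutive suffix is -buv, giving *zudbuv*.
The diminutive form *zudbuv* — final consonant /v/ (labial) → -od → *zudbuvod*.
The plural form *zudbuvod* — final sound /d/ (a non-sibilant consonant) → -sev → *zudbuvodsev*.

zudbuvodsev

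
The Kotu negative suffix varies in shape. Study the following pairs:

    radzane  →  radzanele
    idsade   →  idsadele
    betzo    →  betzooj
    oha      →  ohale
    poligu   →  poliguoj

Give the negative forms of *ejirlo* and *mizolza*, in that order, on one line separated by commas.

ejirlooj, mizolzale

The suffix is conditioned by the last vowel: -oj when the last vowel of the stem is a rounded vowel (*betzo*, *poligu*); -le when the last vowel of the stem is an unrounded vowel (*radzane*, *idsade*, *oha*).
*ejirlo*: last vowel = /o/, a rounded vowel → -oj → *ejirlooj*.
The last vowel of *mizolza* is /a/, which is an unrounded vowel, so the suffix is -le, giving *mizolzale*.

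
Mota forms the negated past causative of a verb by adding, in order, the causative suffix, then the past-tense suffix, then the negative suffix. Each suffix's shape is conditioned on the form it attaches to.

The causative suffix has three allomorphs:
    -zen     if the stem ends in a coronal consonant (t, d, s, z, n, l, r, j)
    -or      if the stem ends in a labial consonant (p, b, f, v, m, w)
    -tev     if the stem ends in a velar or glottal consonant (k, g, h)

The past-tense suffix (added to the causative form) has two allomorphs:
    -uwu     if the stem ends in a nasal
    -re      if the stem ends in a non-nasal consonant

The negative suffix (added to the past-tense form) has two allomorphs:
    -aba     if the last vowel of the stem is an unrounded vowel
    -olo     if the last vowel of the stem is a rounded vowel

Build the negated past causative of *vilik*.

viliktevreaba

*vilik* — final consonant /k/ (velar/glottal) → -tev → *viliktev*.
The causative form *viliktev* — final consonant /v/ (non-nasal) → -re → *viliktevre*.
Since the last vowel of the past-tense form *viliktevre* is /e/ (an unrounded vowel), it takes -aba, giving *viliktevreaba*.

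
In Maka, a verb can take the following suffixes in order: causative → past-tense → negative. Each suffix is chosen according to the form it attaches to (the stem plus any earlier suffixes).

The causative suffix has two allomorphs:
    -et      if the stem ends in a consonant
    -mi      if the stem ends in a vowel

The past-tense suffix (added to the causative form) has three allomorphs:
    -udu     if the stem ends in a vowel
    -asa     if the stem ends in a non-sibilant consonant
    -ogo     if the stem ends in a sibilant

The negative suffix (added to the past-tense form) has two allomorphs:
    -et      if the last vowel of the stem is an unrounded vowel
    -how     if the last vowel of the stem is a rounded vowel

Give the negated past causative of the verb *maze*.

mazemiuduhow

*maze*: final sound = /e/, a vowel → -mi → *mazemi*.
Since the final sound of the causative form *mazemi* is /i/ (a vowel), it takes -udu, giving *mazemiudu*.
The past-tense form *mazemiudu*: last vowel = /u/, a rounded vowel → -how → *mazemiuduhow*.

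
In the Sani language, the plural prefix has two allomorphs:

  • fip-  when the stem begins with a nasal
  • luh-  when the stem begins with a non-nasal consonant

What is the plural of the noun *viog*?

The first consonant of *viog* is /v/, which is non-nasal, so the prefix is luh-, giving *luhviog*.

luhviog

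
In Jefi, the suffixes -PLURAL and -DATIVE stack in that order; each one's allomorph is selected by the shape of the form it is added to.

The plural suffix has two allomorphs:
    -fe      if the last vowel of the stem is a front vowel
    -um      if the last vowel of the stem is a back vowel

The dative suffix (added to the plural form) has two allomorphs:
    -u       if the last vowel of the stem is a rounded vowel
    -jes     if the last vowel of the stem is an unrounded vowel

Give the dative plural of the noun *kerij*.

kerijfejes

*kerij* — last vowel /i/ (a front vowel) → -fe → *kerijfe*.
The last vowel of the plural form *kerijfe* is /e/, which is an unrounded vowel, so the dative suffix is -jes, giving *kerijfejes*.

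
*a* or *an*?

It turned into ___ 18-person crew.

The indefinite article is chosen by the initial *sound* of the following word, not its spelling.
The number *18* is spoken "eighteen", beginning with /ˌeɪˈtiːn/ — a vowel sound.
So the article is *an*: It turned into an 18-person crew.

an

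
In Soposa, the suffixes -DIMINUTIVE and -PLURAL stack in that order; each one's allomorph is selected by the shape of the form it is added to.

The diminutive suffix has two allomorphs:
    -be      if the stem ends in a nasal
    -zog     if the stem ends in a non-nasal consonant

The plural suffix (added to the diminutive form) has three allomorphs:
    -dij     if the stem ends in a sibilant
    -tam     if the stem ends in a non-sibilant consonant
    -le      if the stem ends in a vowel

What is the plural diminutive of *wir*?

wirzogtam

Since the final consonant of *wir* is /r/ (non-nasal), it takes -zog, giving *wirzog*.
Since the final sound of the diminutive form *wirzog* is /g/ (a non-sibilant consonant), it takes -tam, giving *wirzogtam*.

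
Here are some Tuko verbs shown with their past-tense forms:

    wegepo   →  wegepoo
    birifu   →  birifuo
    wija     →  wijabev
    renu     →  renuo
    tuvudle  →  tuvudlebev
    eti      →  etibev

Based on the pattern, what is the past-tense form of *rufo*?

Looking at the last vowel of each stem: -o when the last vowel of the stem is a rounded vowel (*wegepo*, *birifu*, *renu*); -bev when the last vowel of the stem is an unrounded vowel (*wija*, *tuvudle*, *eti*).
Since the last vowel of *rufo* is /o/ (a rounded vowel), it takes -o, giving *rufoo*.

rufoo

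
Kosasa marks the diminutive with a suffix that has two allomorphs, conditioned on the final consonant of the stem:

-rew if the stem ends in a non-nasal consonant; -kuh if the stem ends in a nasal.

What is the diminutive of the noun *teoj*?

*teoj*: final consonant = /j/, non-nasal → -rew → *teojrew*.

teojrew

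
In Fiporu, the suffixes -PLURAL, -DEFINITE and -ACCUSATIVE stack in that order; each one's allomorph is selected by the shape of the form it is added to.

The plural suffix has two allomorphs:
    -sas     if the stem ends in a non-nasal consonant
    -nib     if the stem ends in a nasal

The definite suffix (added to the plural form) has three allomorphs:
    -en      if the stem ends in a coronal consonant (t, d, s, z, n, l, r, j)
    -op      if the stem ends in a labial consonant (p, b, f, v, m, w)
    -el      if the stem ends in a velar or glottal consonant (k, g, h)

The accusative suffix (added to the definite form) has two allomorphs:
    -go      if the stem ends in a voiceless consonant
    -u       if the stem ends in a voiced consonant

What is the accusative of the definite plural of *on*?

onnibopgo

Since the final consonant of *on* is /n/ (a nasal), it takes -nib, giving *onnib*.
The plural form *onnib*: final consonant = /b/, labial → -op → *onnibop*.
Since the final consonant of the definite form *onnibop* is /p/ (voiceless), it takes -go, giving *onnibopgo*.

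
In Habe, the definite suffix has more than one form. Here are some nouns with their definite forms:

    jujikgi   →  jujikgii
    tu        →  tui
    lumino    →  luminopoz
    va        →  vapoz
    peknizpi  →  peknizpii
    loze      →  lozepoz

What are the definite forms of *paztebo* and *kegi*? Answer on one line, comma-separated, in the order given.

paztebopoz, kegii

Looking at the last vowel of each stem: -i when the last vowel of the stem is a high vowel (*jujikgi*, *tu*, *peknizpi*); -poz when the last vowel of the stem is a non-high vowel (*lumino*, *va*, *loze*).
Since the last vowel of *paztebo* is /o/ (a non-high vowel), it takes -poz, giving *paztebopoz*.
*kegi*: last vowel = /i/, a high vowel → -i → *kegii*.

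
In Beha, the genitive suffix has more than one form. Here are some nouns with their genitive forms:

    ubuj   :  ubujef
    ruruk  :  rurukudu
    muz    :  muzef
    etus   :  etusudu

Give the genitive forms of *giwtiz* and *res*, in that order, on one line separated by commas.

giwtizef, resudu

The suffix is conditioned by the final consonant: -udu when the stem ends in a voiceless consonant (*ruruk*, *etus*); -ef when the stem ends in a voiced consonant (*ubuj*, *muz*).
*giwtiz* — final consonant /z/ (voiced) → -ef → *giwtizef*.
*res* — final consonant /s/ (voiceless) → -udu → *resudu*.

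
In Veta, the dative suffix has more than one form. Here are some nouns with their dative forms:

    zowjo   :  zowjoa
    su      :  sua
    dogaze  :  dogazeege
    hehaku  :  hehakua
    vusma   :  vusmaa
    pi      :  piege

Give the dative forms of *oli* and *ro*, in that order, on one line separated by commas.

The pattern is front/back vowel harmony: -ege when the last vowel of the stem is a front vowel (*dogaze*, *pi*); -a when the last vowel of the stem is a back vowel (*zowjo*, *su*, *hehaku*, *vusma*).
Since the last vowel of *oli* is /i/ (a front vowel), it takes -ege, giving *oliege*.
*ro*: last vowel = /o/, a back vowel → -a → *roa*.

oliege, roa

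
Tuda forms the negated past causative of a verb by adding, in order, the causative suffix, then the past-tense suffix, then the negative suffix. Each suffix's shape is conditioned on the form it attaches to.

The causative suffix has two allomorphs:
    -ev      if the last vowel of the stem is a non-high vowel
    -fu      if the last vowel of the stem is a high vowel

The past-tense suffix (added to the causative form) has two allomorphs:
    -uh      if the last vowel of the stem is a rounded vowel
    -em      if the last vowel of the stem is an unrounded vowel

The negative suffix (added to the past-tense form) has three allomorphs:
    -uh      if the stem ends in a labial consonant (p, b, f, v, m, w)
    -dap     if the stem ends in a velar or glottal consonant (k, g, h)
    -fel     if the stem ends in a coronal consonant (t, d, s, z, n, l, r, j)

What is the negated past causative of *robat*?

*robat* — last vowel /a/ (a non-high vowel) → -ev → *robatev*.
The last vowel of the causative form *robatev* is /e/, which is an unrounded vowel, so the past-tense suffix is -em, giving *robatevem*.
The past-tense form *robatevem*: final consonant = /m/, labial → -uh → *robatevemuh*.

robatevemuh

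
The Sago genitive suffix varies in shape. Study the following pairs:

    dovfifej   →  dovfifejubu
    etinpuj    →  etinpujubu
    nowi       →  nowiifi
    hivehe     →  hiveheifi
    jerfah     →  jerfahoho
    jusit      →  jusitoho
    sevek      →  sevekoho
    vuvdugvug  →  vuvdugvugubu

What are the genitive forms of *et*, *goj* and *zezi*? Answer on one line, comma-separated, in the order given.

Looking at the final sound of each stem: -oho when the stem ends in a voiceless consonant (*jerfah*, *jusit*, *sevek*); -ubu when the stem ends in a voiced consonant (*dovfifej*, *etinpuj*, *vuvdugvug*); -ifi when the stem ends in a vowel (*nowi*, *hivehe*).
The final sound of *et* is /t/, which is a voiceless consonant, so the suffix is -oho, giving *etoho*.
*goj* — final sound /j/ (a voiced consonant) → -ubu → *gojubu*.
*zezi*: final sound = /i/, a vowel → -ifi → *zeziifi*.

etoho, gojubu, zeziifi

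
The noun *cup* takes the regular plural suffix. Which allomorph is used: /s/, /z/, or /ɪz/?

/s/

The stem *cup* ends in a voiceless non-sibilant consonant.
The plural suffix surfaces as /ɪz/ after sibilants, /s/ after other voiceless consonants, and /z/ after other voiced sounds.
So the plural -s on *cup* is pronounced /s/.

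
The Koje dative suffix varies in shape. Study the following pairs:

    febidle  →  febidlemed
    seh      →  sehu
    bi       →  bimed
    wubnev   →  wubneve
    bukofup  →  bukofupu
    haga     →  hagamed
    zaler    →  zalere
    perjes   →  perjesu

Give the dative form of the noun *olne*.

olnemed

The pattern is voicing of the final sound: -u when the stem ends in a voiceless consonant (*seh*, *bukofup*, *perjes*); -e when the stem ends in a voiced consonant (*wubnev*, *zaler*); -med when the stem ends in a vowel (*febidle*, *bi*, *haga*).
Since the final sound of *olne* is /e/ (a vowel), it takes -med, giving *olnemed*.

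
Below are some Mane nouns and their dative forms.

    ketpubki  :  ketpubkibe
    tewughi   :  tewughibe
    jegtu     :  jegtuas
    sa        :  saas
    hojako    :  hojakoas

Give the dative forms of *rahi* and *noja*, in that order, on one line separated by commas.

The suffix is conditioned by the last vowel: -be when the last vowel of the stem is a front vowel (*ketpubki*, *tewughi*); -as when the last vowel of the stem is a back vowel (*jegtu*, *sa*, *hojako*).
*rahi* — last vowel /i/ (a front vowel) → -be → *rahibe*.
*noja* — last vowel /a/ (a back vowel) → -as → *nojaas*.

rahibe, nojaas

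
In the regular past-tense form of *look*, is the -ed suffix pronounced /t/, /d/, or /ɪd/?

/t/

The stem *look* ends in a voiceless consonant other than /t/.
The -ed suffix is realized as /ɪd/ after /t, d/; as /t/ after other voiceless consonants; and as /d/ after other voiced sounds.
So -ed on *look* is pronounced /t/.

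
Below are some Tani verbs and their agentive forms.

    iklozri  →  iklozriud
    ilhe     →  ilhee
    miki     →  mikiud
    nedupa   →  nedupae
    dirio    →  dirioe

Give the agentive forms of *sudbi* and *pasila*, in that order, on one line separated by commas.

The pattern is height harmony: -ud when the last vowel of the stem is a high vowel (*iklozri*, *miki*); -e when the last vowel of the stem is a non-high vowel (*ilhe*, *nedupa*, *dirio*).
Since the last vowel of *sudbi* is /i/ (a high vowel), it takes -ud, giving *sudbiud*.
*pasila*: last vowel = /a/, a non-high vowel → -e → *pasilae*.

sudbiud, pasilae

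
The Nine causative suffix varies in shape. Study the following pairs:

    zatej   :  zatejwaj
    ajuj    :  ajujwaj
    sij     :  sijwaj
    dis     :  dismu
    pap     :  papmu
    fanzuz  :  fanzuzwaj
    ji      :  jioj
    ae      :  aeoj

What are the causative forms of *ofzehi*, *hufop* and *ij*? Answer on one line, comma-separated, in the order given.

The suffix is conditioned by the final sound: -mu when the stem ends in a voiceless consonant (*dis*, *pap*); -waj when the stem ends in a voiced consonant (*zatej*, *ajuj*, *sij*, *fanzuz*); -oj when the stem ends in a vowel (*ji*, *ae*).
Since the final sound of *ofzehi* is /i/ (a vowel), it takes -oj, giving *ofzehioj*.
*hufop* — final sound /p/ (a voiceless consonant) → -mu → *hufopmu*.
*ij*: final sound = /j/, a voiced consonant → -waj → *ijwaj*.

ofzehioj, hufopmu, ijwaj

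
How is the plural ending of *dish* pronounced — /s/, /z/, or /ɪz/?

The stem *dish* ends in a sibilant (/s, z, ʃ, ʒ, tʃ, dʒ/).
The plural suffix surfaces as /ɪz/ after sibilants, /s/ after other voiceless consonants, and /z/ after other voiced sounds.
So the plural -s on *dish* is pronounced /ɪz/.

/ɪz/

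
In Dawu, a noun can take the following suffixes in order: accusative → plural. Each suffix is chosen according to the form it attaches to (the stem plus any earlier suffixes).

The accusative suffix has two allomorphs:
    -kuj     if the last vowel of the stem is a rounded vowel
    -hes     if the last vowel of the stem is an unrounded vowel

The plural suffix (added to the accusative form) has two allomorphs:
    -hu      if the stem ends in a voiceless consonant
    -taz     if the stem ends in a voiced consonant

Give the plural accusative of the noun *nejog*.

*nejog*: last vowel = /o/, a rounded vowel → -kuj → *nejogkuj*.
The final consonant of the accusative form *nejogkuj* is /j/, which is voiced, so the plural suffix is -taz, giving *nejogkujtaz*.

nejogkujtaz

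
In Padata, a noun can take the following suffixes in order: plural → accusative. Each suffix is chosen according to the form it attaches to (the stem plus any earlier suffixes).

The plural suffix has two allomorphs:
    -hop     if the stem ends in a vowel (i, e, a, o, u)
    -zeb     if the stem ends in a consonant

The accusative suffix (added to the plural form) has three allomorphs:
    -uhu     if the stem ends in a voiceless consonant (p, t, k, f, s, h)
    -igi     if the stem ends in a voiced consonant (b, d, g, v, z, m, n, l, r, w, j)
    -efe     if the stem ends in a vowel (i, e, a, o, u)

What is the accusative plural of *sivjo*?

*sivjo* — final sound /o/ (a vowel) → -hop → *sivjohop*.
The final sound of the plural form *sivjohop* is /p/, which is a voiceless consonant, so the accusative suffix is -uhu, giving *sivjohopuhu*.

sivjohopuhu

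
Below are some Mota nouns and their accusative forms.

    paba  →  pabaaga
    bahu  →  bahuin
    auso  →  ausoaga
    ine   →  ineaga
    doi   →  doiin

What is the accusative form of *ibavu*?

ibavuin

The suffix is conditioned by the last vowel: -in when the last vowel of the stem is a high vowel (*bahu*, *doi*); -aga when the last vowel of the stem is a non-high vowel (*paba*, *auso*, *ine*).
The last vowel of *ibavu* is /u/, which is a high vowel, so the suffix is -in, giving *ibavuin*.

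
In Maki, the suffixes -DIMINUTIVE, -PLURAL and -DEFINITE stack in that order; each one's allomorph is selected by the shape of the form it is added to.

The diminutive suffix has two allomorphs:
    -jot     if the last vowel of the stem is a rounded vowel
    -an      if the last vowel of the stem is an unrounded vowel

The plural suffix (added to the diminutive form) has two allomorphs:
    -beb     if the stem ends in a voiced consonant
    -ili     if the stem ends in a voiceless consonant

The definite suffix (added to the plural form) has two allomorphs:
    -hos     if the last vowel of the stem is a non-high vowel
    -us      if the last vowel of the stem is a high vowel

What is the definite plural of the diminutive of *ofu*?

ofujotilius

*ofu*: last vowel = /u/, a rounded vowel → -jot → *ofujot*.
The diminutive form *ofujot*: final consonant = /t/, voiceless → -ili → *ofujotili*.
The plural form *ofujotili*: last vowel = /i/, a high vowel → -us → *ofujotilius*.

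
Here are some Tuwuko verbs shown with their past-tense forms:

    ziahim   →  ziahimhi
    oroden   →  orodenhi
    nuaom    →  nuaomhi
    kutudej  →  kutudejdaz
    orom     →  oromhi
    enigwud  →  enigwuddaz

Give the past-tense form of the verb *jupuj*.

Looking at the final consonant of each stem: -hi when the stem ends in a nasal (*ziahim*, *oroden*, *nuaom*, *orom*); -daz when the stem ends in a non-nasal consonant (*kutudej*, *enigwud*).
*jupuj* — final consonant /j/ (non-nasal) → -daz → *jupujdaz*.

jupujdaz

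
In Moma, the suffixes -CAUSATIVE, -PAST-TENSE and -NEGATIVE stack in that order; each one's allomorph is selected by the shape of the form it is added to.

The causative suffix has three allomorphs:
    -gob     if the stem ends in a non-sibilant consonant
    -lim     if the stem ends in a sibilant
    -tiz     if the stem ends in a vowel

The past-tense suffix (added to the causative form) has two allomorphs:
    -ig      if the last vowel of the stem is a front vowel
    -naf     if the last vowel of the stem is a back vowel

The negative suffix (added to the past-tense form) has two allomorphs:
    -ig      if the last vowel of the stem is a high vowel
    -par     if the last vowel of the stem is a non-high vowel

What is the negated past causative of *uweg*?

*uweg*: final sound = /g/, a non-sibilant consonant → -gob → *uweggob*.
Since the last vowel of the causative form *uweggob* is /o/ (a back vowel), it takes -naf, giving *uweggobnaf*.
The past-tense form *uweggobnaf*: last vowel = /a/, a non-high vowel → -par → *uweggobnafpar*.

uweggobnafpar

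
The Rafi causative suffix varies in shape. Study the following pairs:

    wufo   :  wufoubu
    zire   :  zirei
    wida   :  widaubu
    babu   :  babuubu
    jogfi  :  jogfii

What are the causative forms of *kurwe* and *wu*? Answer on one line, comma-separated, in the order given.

kurwei, wuubu

Looking at the last vowel of each stem: -i when the last vowel of the stem is a front vowel (*zire*, *jogfi*); -ubu when the last vowel of the stem is a back vowel (*wufo*, *wida*, *babu*).
The last vowel of *kurwe* is /e/, which is a front vowel, so the suffix is -i, giving *kurwei*.
The last vowel of *wu* is /u/, which is a back vowel, so the suffix is -ubu, giving *wuubu*.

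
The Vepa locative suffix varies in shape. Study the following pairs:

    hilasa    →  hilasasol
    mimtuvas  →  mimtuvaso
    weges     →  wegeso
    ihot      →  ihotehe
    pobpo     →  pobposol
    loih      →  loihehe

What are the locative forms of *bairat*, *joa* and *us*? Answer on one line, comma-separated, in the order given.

The suffix is conditioned by the final sound: -o when the stem ends in a sibilant (*mimtuvas*, *weges*); -ehe when the stem ends in a non-sibilant consonant (*ihot*, *loih*); -sol when the stem ends in a vowel (*hilasa*, *pobpo*).
*bairat*: final sound = /t/, a non-sibilant consonant → -ehe → *bairatehe*.
*joa* — final sound /a/ (a vowel) → -sol → *joasol*.
*us* — final sound /s/ (a sibilant) → -o → *uso*.

bairatehe, joasol, uso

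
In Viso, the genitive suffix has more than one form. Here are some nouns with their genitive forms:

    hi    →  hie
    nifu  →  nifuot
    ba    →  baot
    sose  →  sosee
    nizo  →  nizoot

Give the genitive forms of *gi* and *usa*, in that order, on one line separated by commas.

The pattern is front/back vowel harmony: -e when the last vowel of the stem is a front vowel (*hi*, *sose*); -ot when the last vowel of the stem is a back vowel (*nifu*, *ba*, *nizo*).
The last vowel of *gi* is /i/, which is a front vowel, so the suffix is -e, giving *gie*.
*usa* — last vowel /a/ (a back vowel) → -ot → *usaot*.

gie, usaot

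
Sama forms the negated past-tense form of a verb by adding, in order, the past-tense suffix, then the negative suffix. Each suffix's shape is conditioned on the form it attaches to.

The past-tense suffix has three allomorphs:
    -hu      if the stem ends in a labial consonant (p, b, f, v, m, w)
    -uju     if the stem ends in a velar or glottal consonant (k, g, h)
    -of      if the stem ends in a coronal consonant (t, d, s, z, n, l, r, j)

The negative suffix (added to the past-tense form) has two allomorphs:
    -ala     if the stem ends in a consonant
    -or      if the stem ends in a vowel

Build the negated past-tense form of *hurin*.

*hurin* — final consonant /n/ (coronal) → -of → *hurinof*.
The final sound of the past-tense form *hurinof* is /f/, which is a consonant, so the negative suffix is -ala, giving *hurinofala*.

hurinofala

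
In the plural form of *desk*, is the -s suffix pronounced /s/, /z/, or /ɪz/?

The stem *desk* ends in a voiceless non-sibilant consonant.
The plural suffix surfaces as /ɪz/ after sibilants, /s/ after other voiceless consonants, and /z/ after other voiced sounds.
So the plural -s on *desk* is pronounced /s/.

/s/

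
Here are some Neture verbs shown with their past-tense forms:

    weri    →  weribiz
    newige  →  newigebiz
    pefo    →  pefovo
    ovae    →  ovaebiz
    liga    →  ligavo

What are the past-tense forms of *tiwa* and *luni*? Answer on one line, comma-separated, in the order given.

tiwavo, lunibiz

The pattern is front/back vowel harmony: -biz when the last vowel of the stem is a front vowel (*weri*, *newige*, *ovae*); -vo when the last vowel of the stem is a back vowel (*pefo*, *liga*).
Since the last vowel of *tiwa* is /a/ (a back vowel), it takes -vo, giving *tiwavo*.
The last vowel of *luni* is /i/, which is a front vowel, so the suffix is -biz, giving *lunibiz*.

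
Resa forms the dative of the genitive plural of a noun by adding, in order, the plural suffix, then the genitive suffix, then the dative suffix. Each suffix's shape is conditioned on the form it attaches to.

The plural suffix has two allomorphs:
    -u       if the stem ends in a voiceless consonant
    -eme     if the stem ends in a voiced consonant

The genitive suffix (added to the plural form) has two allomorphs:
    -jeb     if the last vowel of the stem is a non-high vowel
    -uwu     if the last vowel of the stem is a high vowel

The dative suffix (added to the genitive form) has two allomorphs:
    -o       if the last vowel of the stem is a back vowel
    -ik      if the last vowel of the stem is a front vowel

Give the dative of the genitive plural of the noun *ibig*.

ibigemejebik

*ibig* — final consonant /g/ (voiced) → -eme → *ibigeme*.
The plural form *ibigeme* — last vowel /e/ (a non-high vowel) → -jeb → *ibigemejeb*.
The genitive form *ibigemejeb*: last vowel = /e/, a front vowel → -ik → *ibigemejebik*.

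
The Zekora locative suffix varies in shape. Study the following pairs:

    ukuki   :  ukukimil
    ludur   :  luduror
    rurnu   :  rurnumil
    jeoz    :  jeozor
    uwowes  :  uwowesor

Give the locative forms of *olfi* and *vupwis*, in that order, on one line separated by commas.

olfimil, vupwisor

Looking at the final sound of each stem: -or when the stem ends in a consonant (*ludur*, *jeoz*, *uwowes*); -mil when the stem ends in a vowel (*ukuki*, *rurnu*).
The final sound of *olfi* is /i/, which is a vowel, so the suffix is -mil, giving *olfimil*.
*vupwis* — final sound /s/ (a consonant) → -or → *vupwisor*.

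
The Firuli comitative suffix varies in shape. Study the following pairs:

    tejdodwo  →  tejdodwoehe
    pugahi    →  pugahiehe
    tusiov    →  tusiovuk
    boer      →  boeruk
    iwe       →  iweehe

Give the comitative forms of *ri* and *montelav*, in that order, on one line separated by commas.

The suffix is conditioned by the final sound: -uk when the stem ends in a consonant (*tusiov*, *boer*); -ehe when the stem ends in a vowel (*tejdodwo*, *pugahi*, *iwe*).
The final sound of *ri* is /i/, which is a vowel, so the suffix is -ehe, giving *riehe*.
*montelav* — final sound /v/ (a consonant) → -uk → *montelavuk*.

riehe, montelavuk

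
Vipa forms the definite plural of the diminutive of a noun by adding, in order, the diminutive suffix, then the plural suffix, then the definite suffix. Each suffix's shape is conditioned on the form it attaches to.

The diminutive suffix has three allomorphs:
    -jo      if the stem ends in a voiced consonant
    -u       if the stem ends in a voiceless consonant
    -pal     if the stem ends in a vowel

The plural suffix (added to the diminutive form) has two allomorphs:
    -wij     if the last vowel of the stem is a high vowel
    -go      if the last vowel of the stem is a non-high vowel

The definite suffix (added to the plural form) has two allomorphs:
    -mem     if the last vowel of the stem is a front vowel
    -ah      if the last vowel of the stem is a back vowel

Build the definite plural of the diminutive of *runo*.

runopalgoah

*runo*: final sound = /o/, a vowel → -pal → *runopal*.
The diminutive form *runopal* — last vowel /a/ (a non-high vowel) → -go → *runopalgo*.
The plural form *runopalgo*: last vowel = /o/, a back vowel → -ah → *runopalgoah*.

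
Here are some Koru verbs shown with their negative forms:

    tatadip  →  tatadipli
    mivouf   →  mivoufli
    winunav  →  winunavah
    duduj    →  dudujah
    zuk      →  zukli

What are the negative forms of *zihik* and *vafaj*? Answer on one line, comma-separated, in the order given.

zihikli, vafajah

The pattern is voicing of the final consonant: -li when the stem ends in a voiceless consonant (*tatadip*, *mivouf*, *zuk*); -ah when the stem ends in a voiced consonant (*winunav*, *duduj*).
The final consonant of *zihik* is /k/, which is voiceless, so the suffix is -li, giving *zihikli*.
*vafaj*: final consonant = /j/, voiced → -ah → *vafajah*.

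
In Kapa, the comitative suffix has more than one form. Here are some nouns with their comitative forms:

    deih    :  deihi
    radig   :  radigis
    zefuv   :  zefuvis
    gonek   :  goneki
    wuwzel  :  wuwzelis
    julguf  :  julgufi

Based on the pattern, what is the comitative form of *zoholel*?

Looking at the final consonant of each stem: -i when the stem ends in a voiceless consonant (*deih*, *gonek*, *julguf*); -is when the stem ends in a voiced consonant (*radig*, *zefuv*, *wuwzel*).
The final consonant of *zoholel* is /l/, which is voiced, so the suffix is -is, giving *zoholelis*.

zoholelis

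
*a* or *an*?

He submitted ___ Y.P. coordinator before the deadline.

a

The indefinite article is chosen by the initial *sound* of the following word, not its spelling.
The initialism *Y.P.* is read letter by letter; the first letter, Y, is pronounced /waɪ/, which begins with a consonant sound.
So the article is *a*: He submitted a Y.P. coordinator before the deadline.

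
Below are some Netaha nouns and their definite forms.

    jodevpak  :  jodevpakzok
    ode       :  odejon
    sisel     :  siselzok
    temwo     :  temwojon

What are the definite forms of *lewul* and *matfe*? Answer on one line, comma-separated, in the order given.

The pattern is consonant vs. vowel: -zok when the stem ends in a consonant (*jodevpak*, *sisel*); -jon when the stem ends in a vowel (*ode*, *temwo*).
*lewul* — final sound /l/ (a consonant) → -zok → *lewulzok*.
Since the final sound of *matfe* is /e/ (a vowel), it takes -jon, giving *matfejon*.

lewulzok, matfejon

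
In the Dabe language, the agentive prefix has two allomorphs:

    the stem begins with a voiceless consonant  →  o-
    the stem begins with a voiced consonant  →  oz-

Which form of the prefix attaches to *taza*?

*taza*: first consonant = /t/, voiceless → o-.

o-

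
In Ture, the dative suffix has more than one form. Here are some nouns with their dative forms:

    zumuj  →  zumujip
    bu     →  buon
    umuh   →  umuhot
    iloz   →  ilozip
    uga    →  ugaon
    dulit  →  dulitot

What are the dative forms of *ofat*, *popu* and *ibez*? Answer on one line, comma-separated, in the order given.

ofatot, popuon, ibezip

Looking at the final sound of each stem: -ot when the stem ends in a voiceless consonant (*umuh*, *dulit*); -ip when the stem ends in a voiced consonant (*zumuj*, *iloz*); -on when the stem ends in a vowel (*bu*, *uga*).
*ofat*: final sound = /t/, a voiceless consonant → -ot → *ofatot*.
*popu*: final sound = /u/, a vowel → -on → *popuon*.
The final sound of *ibez* is /z/, which is a voiced consonant, so the suffix is -ip, giving *ibezip*.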